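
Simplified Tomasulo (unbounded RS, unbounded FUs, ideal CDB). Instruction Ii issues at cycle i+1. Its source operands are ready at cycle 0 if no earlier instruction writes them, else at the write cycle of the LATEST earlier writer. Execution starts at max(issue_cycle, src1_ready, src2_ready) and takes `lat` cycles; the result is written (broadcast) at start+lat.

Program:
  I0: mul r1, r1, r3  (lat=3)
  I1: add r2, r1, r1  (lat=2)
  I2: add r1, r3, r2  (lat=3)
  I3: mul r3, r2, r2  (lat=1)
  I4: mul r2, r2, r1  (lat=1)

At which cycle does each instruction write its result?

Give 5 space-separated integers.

I0 mul r1: issue@1 deps=(None,None) exec_start@1 write@4
I1 add r2: issue@2 deps=(0,0) exec_start@4 write@6
I2 add r1: issue@3 deps=(None,1) exec_start@6 write@9
I3 mul r3: issue@4 deps=(1,1) exec_start@6 write@7
I4 mul r2: issue@5 deps=(1,2) exec_start@9 write@10

Answer: 4 6 9 7 10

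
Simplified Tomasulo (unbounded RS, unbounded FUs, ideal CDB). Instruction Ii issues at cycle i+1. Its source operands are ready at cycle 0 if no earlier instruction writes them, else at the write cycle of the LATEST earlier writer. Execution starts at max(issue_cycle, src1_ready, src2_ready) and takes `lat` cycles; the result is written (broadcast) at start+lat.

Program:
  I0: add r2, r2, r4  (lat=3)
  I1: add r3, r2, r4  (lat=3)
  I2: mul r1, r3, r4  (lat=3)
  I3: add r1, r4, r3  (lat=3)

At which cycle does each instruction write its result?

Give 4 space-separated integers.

Answer: 4 7 10 10

Derivation:
I0 add r2: issue@1 deps=(None,None) exec_start@1 write@4
I1 add r3: issue@2 deps=(0,None) exec_start@4 write@7
I2 mul r1: issue@3 deps=(1,None) exec_start@7 write@10
I3 add r1: issue@4 deps=(None,1) exec_start@7 write@10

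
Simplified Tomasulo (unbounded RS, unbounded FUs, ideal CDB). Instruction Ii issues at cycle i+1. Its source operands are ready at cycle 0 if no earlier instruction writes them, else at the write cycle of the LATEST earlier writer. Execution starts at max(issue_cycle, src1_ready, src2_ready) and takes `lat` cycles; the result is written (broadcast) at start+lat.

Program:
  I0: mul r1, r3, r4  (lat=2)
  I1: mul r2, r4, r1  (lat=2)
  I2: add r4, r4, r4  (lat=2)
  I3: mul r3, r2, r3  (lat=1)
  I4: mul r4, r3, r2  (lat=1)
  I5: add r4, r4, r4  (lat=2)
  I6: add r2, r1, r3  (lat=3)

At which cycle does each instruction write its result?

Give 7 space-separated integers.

Answer: 3 5 5 6 7 9 10

Derivation:
I0 mul r1: issue@1 deps=(None,None) exec_start@1 write@3
I1 mul r2: issue@2 deps=(None,0) exec_start@3 write@5
I2 add r4: issue@3 deps=(None,None) exec_start@3 write@5
I3 mul r3: issue@4 deps=(1,None) exec_start@5 write@6
I4 mul r4: issue@5 deps=(3,1) exec_start@6 write@7
I5 add r4: issue@6 deps=(4,4) exec_start@7 write@9
I6 add r2: issue@7 deps=(0,3) exec_start@7 write@10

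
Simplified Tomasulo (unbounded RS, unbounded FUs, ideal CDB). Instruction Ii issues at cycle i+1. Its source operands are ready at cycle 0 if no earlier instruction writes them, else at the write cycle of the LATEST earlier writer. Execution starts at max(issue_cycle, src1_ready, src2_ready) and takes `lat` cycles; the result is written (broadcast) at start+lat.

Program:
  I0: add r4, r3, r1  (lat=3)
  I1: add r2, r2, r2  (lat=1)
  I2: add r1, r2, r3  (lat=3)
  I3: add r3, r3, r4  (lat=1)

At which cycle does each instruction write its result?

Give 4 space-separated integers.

I0 add r4: issue@1 deps=(None,None) exec_start@1 write@4
I1 add r2: issue@2 deps=(None,None) exec_start@2 write@3
I2 add r1: issue@3 deps=(1,None) exec_start@3 write@6
I3 add r3: issue@4 deps=(None,0) exec_start@4 write@5

Answer: 4 3 6 5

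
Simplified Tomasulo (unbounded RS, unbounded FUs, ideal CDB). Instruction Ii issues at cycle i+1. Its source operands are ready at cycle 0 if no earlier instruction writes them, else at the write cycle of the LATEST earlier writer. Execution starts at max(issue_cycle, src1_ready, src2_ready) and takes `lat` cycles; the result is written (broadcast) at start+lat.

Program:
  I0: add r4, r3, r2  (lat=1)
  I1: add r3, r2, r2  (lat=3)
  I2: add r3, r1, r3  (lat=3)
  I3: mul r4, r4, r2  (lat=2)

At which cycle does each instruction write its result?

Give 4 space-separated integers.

I0 add r4: issue@1 deps=(None,None) exec_start@1 write@2
I1 add r3: issue@2 deps=(None,None) exec_start@2 write@5
I2 add r3: issue@3 deps=(None,1) exec_start@5 write@8
I3 mul r4: issue@4 deps=(0,None) exec_start@4 write@6

Answer: 2 5 8 6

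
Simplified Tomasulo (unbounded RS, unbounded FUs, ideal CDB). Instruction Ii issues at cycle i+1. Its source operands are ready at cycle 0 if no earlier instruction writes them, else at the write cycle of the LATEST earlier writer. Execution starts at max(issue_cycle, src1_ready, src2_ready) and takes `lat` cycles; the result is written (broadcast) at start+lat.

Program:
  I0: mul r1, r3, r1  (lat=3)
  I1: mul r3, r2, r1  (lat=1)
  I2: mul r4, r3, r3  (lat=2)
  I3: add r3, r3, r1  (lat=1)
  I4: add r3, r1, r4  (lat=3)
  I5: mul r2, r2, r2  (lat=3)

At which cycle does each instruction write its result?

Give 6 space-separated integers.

Answer: 4 5 7 6 10 9

Derivation:
I0 mul r1: issue@1 deps=(None,None) exec_start@1 write@4
I1 mul r3: issue@2 deps=(None,0) exec_start@4 write@5
I2 mul r4: issue@3 deps=(1,1) exec_start@5 write@7
I3 add r3: issue@4 deps=(1,0) exec_start@5 write@6
I4 add r3: issue@5 deps=(0,2) exec_start@7 write@10
I5 mul r2: issue@6 deps=(None,None) exec_start@6 write@9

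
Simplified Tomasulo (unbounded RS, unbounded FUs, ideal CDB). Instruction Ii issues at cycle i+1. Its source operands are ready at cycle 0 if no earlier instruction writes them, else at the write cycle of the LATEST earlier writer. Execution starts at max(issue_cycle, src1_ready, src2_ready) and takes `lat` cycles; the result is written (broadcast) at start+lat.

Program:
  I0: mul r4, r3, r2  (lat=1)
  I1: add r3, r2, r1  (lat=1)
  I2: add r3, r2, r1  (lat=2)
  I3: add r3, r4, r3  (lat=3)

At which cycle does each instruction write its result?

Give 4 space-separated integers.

Answer: 2 3 5 8

Derivation:
I0 mul r4: issue@1 deps=(None,None) exec_start@1 write@2
I1 add r3: issue@2 deps=(None,None) exec_start@2 write@3
I2 add r3: issue@3 deps=(None,None) exec_start@3 write@5
I3 add r3: issue@4 deps=(0,2) exec_start@5 write@8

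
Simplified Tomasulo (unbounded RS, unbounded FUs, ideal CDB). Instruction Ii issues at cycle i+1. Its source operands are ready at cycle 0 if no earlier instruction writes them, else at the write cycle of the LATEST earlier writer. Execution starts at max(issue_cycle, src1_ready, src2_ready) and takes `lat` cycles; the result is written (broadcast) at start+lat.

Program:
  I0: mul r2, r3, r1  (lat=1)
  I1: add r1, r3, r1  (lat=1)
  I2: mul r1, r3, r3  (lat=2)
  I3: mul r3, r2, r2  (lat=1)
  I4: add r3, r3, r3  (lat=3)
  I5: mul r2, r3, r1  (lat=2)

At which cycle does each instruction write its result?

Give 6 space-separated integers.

Answer: 2 3 5 5 8 10

Derivation:
I0 mul r2: issue@1 deps=(None,None) exec_start@1 write@2
I1 add r1: issue@2 deps=(None,None) exec_start@2 write@3
I2 mul r1: issue@3 deps=(None,None) exec_start@3 write@5
I3 mul r3: issue@4 deps=(0,0) exec_start@4 write@5
I4 add r3: issue@5 deps=(3,3) exec_start@5 write@8
I5 mul r2: issue@6 deps=(4,2) exec_start@8 write@10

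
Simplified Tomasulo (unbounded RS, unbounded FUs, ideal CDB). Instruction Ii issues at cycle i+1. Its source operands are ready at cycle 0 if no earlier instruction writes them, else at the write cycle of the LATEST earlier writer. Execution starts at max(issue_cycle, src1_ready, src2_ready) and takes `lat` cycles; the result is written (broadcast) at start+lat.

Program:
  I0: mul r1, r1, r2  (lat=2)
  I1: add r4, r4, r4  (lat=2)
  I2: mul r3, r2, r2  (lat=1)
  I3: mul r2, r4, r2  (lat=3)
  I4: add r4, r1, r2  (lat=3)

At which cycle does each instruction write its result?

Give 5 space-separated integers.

Answer: 3 4 4 7 10

Derivation:
I0 mul r1: issue@1 deps=(None,None) exec_start@1 write@3
I1 add r4: issue@2 deps=(None,None) exec_start@2 write@4
I2 mul r3: issue@3 deps=(None,None) exec_start@3 write@4
I3 mul r2: issue@4 deps=(1,None) exec_start@4 write@7
I4 add r4: issue@5 deps=(0,3) exec_start@7 write@10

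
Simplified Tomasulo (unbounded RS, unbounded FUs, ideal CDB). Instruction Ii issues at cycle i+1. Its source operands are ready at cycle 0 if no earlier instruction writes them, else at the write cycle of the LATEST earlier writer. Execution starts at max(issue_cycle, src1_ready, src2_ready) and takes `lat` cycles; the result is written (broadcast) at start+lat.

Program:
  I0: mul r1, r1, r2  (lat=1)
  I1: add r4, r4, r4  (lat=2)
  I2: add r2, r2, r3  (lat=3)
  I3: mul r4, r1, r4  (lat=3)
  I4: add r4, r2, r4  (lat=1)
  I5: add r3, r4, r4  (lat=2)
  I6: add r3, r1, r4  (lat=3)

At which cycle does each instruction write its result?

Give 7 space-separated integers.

I0 mul r1: issue@1 deps=(None,None) exec_start@1 write@2
I1 add r4: issue@2 deps=(None,None) exec_start@2 write@4
I2 add r2: issue@3 deps=(None,None) exec_start@3 write@6
I3 mul r4: issue@4 deps=(0,1) exec_start@4 write@7
I4 add r4: issue@5 deps=(2,3) exec_start@7 write@8
I5 add r3: issue@6 deps=(4,4) exec_start@8 write@10
I6 add r3: issue@7 deps=(0,4) exec_start@8 write@11

Answer: 2 4 6 7 8 10 11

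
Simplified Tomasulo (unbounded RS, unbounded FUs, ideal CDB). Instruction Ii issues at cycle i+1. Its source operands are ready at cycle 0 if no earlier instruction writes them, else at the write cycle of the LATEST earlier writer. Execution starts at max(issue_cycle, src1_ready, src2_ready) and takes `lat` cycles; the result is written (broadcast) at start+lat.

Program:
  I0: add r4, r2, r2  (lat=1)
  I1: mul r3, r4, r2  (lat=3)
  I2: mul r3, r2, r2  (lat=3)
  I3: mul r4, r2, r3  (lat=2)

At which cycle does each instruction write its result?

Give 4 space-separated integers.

Answer: 2 5 6 8

Derivation:
I0 add r4: issue@1 deps=(None,None) exec_start@1 write@2
I1 mul r3: issue@2 deps=(0,None) exec_start@2 write@5
I2 mul r3: issue@3 deps=(None,None) exec_start@3 write@6
I3 mul r4: issue@4 deps=(None,2) exec_start@6 write@8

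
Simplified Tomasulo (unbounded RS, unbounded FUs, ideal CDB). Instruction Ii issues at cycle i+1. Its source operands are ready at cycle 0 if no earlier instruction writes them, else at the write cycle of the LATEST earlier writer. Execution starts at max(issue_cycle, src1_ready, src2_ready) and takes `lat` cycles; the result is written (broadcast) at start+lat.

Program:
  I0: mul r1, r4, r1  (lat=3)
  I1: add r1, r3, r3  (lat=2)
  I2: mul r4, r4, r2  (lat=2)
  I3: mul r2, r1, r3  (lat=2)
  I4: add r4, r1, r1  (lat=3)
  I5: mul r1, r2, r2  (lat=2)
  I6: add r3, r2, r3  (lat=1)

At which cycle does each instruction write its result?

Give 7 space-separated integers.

Answer: 4 4 5 6 8 8 8

Derivation:
I0 mul r1: issue@1 deps=(None,None) exec_start@1 write@4
I1 add r1: issue@2 deps=(None,None) exec_start@2 write@4
I2 mul r4: issue@3 deps=(None,None) exec_start@3 write@5
I3 mul r2: issue@4 deps=(1,None) exec_start@4 write@6
I4 add r4: issue@5 deps=(1,1) exec_start@5 write@8
I5 mul r1: issue@6 deps=(3,3) exec_start@6 write@8
I6 add r3: issue@7 deps=(3,None) exec_start@7 write@8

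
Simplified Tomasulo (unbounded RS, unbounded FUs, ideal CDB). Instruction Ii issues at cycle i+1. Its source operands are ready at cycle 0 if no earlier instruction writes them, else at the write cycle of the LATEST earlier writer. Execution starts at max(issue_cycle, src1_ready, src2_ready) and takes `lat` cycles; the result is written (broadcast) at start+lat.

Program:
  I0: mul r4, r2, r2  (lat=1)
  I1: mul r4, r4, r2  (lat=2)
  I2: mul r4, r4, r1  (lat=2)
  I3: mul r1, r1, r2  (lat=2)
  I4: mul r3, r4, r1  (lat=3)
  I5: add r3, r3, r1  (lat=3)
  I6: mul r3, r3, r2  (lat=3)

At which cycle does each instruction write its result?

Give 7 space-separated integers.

I0 mul r4: issue@1 deps=(None,None) exec_start@1 write@2
I1 mul r4: issue@2 deps=(0,None) exec_start@2 write@4
I2 mul r4: issue@3 deps=(1,None) exec_start@4 write@6
I3 mul r1: issue@4 deps=(None,None) exec_start@4 write@6
I4 mul r3: issue@5 deps=(2,3) exec_start@6 write@9
I5 add r3: issue@6 deps=(4,3) exec_start@9 write@12
I6 mul r3: issue@7 deps=(5,None) exec_start@12 write@15

Answer: 2 4 6 6 9 12 15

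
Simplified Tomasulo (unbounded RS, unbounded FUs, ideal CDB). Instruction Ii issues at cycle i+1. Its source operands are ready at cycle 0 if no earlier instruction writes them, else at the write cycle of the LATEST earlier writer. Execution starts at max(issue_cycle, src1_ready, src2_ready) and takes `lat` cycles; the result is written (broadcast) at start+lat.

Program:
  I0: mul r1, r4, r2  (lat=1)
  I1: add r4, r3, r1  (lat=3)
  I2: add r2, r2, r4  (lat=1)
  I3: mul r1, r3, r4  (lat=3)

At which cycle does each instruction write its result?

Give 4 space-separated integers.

Answer: 2 5 6 8

Derivation:
I0 mul r1: issue@1 deps=(None,None) exec_start@1 write@2
I1 add r4: issue@2 deps=(None,0) exec_start@2 write@5
I2 add r2: issue@3 deps=(None,1) exec_start@5 write@6
I3 mul r1: issue@4 deps=(None,1) exec_start@5 write@8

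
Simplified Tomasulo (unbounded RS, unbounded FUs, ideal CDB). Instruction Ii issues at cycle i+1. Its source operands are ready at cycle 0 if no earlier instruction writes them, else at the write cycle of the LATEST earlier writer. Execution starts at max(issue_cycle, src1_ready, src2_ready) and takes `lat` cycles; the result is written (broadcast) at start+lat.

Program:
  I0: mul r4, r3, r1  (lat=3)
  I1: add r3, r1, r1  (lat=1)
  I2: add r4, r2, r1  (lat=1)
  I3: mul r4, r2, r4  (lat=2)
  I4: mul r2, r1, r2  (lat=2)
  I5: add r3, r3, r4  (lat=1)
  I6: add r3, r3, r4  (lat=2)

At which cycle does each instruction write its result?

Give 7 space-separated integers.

I0 mul r4: issue@1 deps=(None,None) exec_start@1 write@4
I1 add r3: issue@2 deps=(None,None) exec_start@2 write@3
I2 add r4: issue@3 deps=(None,None) exec_start@3 write@4
I3 mul r4: issue@4 deps=(None,2) exec_start@4 write@6
I4 mul r2: issue@5 deps=(None,None) exec_start@5 write@7
I5 add r3: issue@6 deps=(1,3) exec_start@6 write@7
I6 add r3: issue@7 deps=(5,3) exec_start@7 write@9

Answer: 4 3 4 6 7 7 9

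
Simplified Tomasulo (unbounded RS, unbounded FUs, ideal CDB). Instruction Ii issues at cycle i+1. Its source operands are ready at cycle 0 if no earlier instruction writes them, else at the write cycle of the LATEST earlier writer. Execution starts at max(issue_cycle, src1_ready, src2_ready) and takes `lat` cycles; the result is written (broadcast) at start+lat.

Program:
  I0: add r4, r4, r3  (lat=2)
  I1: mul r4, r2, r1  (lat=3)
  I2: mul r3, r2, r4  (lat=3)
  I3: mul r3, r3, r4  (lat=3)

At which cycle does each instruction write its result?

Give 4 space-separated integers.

I0 add r4: issue@1 deps=(None,None) exec_start@1 write@3
I1 mul r4: issue@2 deps=(None,None) exec_start@2 write@5
I2 mul r3: issue@3 deps=(None,1) exec_start@5 write@8
I3 mul r3: issue@4 deps=(2,1) exec_start@8 write@11

Answer: 3 5 8 11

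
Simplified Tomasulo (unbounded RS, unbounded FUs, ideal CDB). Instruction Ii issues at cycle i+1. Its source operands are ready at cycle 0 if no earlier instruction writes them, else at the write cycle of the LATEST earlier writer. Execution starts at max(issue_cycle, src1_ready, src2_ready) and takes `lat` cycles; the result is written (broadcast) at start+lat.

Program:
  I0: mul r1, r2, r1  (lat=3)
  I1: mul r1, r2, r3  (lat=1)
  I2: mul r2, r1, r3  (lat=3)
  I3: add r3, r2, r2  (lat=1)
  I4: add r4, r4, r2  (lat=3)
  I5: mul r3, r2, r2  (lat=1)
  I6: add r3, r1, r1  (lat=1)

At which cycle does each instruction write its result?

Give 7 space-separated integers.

Answer: 4 3 6 7 9 7 8

Derivation:
I0 mul r1: issue@1 deps=(None,None) exec_start@1 write@4
I1 mul r1: issue@2 deps=(None,None) exec_start@2 write@3
I2 mul r2: issue@3 deps=(1,None) exec_start@3 write@6
I3 add r3: issue@4 deps=(2,2) exec_start@6 write@7
I4 add r4: issue@5 deps=(None,2) exec_start@6 write@9
I5 mul r3: issue@6 deps=(2,2) exec_start@6 write@7
I6 add r3: issue@7 deps=(1,1) exec_start@7 write@8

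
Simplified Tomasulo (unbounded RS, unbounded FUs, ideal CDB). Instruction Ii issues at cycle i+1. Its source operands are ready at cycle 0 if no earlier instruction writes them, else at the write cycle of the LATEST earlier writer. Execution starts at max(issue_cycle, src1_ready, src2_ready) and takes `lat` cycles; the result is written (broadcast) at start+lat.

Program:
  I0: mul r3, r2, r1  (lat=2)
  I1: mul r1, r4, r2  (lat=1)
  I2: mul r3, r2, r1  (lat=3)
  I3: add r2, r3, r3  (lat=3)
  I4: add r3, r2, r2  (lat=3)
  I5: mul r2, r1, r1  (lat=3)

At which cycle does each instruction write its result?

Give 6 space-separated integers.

I0 mul r3: issue@1 deps=(None,None) exec_start@1 write@3
I1 mul r1: issue@2 deps=(None,None) exec_start@2 write@3
I2 mul r3: issue@3 deps=(None,1) exec_start@3 write@6
I3 add r2: issue@4 deps=(2,2) exec_start@6 write@9
I4 add r3: issue@5 deps=(3,3) exec_start@9 write@12
I5 mul r2: issue@6 deps=(1,1) exec_start@6 write@9

Answer: 3 3 6 9 12 9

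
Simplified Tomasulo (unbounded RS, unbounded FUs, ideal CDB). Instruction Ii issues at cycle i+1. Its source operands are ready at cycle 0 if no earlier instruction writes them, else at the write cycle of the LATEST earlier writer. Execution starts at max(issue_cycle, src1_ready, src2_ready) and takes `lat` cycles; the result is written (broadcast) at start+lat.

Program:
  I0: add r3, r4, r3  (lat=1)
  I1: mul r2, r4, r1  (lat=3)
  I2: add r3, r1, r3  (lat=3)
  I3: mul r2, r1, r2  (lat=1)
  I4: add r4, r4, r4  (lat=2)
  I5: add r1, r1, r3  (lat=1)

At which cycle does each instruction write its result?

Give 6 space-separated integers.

I0 add r3: issue@1 deps=(None,None) exec_start@1 write@2
I1 mul r2: issue@2 deps=(None,None) exec_start@2 write@5
I2 add r3: issue@3 deps=(None,0) exec_start@3 write@6
I3 mul r2: issue@4 deps=(None,1) exec_start@5 write@6
I4 add r4: issue@5 deps=(None,None) exec_start@5 write@7
I5 add r1: issue@6 deps=(None,2) exec_start@6 write@7

Answer: 2 5 6 6 7 7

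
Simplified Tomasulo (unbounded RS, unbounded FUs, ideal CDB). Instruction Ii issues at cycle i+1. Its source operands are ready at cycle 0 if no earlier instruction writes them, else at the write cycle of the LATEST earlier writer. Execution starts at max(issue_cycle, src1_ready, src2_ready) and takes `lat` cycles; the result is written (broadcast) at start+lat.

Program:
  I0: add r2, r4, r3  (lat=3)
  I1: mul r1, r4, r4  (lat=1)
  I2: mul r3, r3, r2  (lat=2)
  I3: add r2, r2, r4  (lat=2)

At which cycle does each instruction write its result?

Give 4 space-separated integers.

Answer: 4 3 6 6

Derivation:
I0 add r2: issue@1 deps=(None,None) exec_start@1 write@4
I1 mul r1: issue@2 deps=(None,None) exec_start@2 write@3
I2 mul r3: issue@3 deps=(None,0) exec_start@4 write@6
I3 add r2: issue@4 deps=(0,None) exec_start@4 write@6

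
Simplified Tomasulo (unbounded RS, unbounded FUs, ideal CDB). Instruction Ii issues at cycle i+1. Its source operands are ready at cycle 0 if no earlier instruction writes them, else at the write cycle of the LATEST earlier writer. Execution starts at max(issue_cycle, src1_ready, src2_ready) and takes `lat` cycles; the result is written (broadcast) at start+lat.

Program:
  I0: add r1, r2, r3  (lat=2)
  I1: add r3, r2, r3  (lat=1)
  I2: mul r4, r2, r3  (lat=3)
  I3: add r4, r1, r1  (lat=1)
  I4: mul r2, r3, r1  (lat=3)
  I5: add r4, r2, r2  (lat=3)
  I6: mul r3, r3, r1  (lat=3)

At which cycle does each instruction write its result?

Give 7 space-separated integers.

Answer: 3 3 6 5 8 11 10

Derivation:
I0 add r1: issue@1 deps=(None,None) exec_start@1 write@3
I1 add r3: issue@2 deps=(None,None) exec_start@2 write@3
I2 mul r4: issue@3 deps=(None,1) exec_start@3 write@6
I3 add r4: issue@4 deps=(0,0) exec_start@4 write@5
I4 mul r2: issue@5 deps=(1,0) exec_start@5 write@8
I5 add r4: issue@6 deps=(4,4) exec_start@8 write@11
I6 mul r3: issue@7 deps=(1,0) exec_start@7 write@10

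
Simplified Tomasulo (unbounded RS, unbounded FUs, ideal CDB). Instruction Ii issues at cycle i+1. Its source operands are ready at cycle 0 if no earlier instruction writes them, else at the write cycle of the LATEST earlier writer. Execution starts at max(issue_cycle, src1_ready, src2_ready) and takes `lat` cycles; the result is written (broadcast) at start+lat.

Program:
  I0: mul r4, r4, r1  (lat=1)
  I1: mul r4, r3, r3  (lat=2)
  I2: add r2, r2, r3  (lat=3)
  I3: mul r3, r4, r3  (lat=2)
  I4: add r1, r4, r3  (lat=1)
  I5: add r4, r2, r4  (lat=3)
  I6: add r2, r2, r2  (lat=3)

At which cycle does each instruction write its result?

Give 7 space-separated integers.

Answer: 2 4 6 6 7 9 10

Derivation:
I0 mul r4: issue@1 deps=(None,None) exec_start@1 write@2
I1 mul r4: issue@2 deps=(None,None) exec_start@2 write@4
I2 add r2: issue@3 deps=(None,None) exec_start@3 write@6
I3 mul r3: issue@4 deps=(1,None) exec_start@4 write@6
I4 add r1: issue@5 deps=(1,3) exec_start@6 write@7
I5 add r4: issue@6 deps=(2,1) exec_start@6 write@9
I6 add r2: issue@7 deps=(2,2) exec_start@7 write@10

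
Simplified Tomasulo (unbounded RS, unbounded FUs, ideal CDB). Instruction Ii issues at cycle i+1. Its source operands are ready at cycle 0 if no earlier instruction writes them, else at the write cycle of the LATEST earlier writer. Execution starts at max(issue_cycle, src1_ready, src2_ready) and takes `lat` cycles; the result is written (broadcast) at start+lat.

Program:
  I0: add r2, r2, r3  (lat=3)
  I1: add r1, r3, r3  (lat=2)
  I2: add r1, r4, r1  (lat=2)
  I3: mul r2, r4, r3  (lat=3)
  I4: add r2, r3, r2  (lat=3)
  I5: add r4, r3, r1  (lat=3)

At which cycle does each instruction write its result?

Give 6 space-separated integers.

I0 add r2: issue@1 deps=(None,None) exec_start@1 write@4
I1 add r1: issue@2 deps=(None,None) exec_start@2 write@4
I2 add r1: issue@3 deps=(None,1) exec_start@4 write@6
I3 mul r2: issue@4 deps=(None,None) exec_start@4 write@7
I4 add r2: issue@5 deps=(None,3) exec_start@7 write@10
I5 add r4: issue@6 deps=(None,2) exec_start@6 write@9

Answer: 4 4 6 7 10 9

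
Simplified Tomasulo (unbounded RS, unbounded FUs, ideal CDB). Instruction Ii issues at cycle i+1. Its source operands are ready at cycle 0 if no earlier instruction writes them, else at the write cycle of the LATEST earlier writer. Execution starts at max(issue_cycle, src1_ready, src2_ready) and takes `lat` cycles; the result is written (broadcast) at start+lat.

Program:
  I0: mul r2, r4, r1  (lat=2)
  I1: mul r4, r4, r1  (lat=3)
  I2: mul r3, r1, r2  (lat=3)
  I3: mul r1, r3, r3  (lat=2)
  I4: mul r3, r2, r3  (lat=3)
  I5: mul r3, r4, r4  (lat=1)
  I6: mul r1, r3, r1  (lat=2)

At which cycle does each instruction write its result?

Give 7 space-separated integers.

Answer: 3 5 6 8 9 7 10

Derivation:
I0 mul r2: issue@1 deps=(None,None) exec_start@1 write@3
I1 mul r4: issue@2 deps=(None,None) exec_start@2 write@5
I2 mul r3: issue@3 deps=(None,0) exec_start@3 write@6
I3 mul r1: issue@4 deps=(2,2) exec_start@6 write@8
I4 mul r3: issue@5 deps=(0,2) exec_start@6 write@9
I5 mul r3: issue@6 deps=(1,1) exec_start@6 write@7
I6 mul r1: issue@7 deps=(5,3) exec_start@8 write@10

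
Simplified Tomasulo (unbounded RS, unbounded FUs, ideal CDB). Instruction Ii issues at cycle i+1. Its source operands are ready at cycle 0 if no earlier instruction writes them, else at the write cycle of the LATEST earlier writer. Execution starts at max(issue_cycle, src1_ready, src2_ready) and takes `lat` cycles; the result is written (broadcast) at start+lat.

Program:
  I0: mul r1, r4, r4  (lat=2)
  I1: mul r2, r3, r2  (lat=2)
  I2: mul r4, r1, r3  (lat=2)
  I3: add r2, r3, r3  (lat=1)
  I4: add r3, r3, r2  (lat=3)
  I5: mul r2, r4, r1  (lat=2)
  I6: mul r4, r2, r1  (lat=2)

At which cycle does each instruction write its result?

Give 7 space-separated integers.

Answer: 3 4 5 5 8 8 10

Derivation:
I0 mul r1: issue@1 deps=(None,None) exec_start@1 write@3
I1 mul r2: issue@2 deps=(None,None) exec_start@2 write@4
I2 mul r4: issue@3 deps=(0,None) exec_start@3 write@5
I3 add r2: issue@4 deps=(None,None) exec_start@4 write@5
I4 add r3: issue@5 deps=(None,3) exec_start@5 write@8
I5 mul r2: issue@6 deps=(2,0) exec_start@6 write@8
I6 mul r4: issue@7 deps=(5,0) exec_start@8 write@10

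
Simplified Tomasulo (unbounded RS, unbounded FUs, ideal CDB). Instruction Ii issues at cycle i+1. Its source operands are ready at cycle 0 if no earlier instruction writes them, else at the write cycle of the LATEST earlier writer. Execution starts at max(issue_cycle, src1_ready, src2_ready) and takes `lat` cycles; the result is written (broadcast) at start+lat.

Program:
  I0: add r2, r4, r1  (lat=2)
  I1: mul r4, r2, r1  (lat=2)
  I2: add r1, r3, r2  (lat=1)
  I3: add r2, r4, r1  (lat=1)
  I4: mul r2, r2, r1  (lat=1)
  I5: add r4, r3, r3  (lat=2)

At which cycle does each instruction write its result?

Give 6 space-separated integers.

Answer: 3 5 4 6 7 8

Derivation:
I0 add r2: issue@1 deps=(None,None) exec_start@1 write@3
I1 mul r4: issue@2 deps=(0,None) exec_start@3 write@5
I2 add r1: issue@3 deps=(None,0) exec_start@3 write@4
I3 add r2: issue@4 deps=(1,2) exec_start@5 write@6
I4 mul r2: issue@5 deps=(3,2) exec_start@6 write@7
I5 add r4: issue@6 deps=(None,None) exec_start@6 write@8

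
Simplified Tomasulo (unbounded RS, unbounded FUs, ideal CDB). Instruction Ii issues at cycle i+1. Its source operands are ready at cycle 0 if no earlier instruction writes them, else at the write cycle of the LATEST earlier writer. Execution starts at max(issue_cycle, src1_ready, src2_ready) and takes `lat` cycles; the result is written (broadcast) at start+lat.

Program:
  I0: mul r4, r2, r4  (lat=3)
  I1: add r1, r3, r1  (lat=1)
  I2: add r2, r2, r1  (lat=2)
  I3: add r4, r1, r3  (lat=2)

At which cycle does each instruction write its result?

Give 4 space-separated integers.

I0 mul r4: issue@1 deps=(None,None) exec_start@1 write@4
I1 add r1: issue@2 deps=(None,None) exec_start@2 write@3
I2 add r2: issue@3 deps=(None,1) exec_start@3 write@5
I3 add r4: issue@4 deps=(1,None) exec_start@4 write@6

Answer: 4 3 5 6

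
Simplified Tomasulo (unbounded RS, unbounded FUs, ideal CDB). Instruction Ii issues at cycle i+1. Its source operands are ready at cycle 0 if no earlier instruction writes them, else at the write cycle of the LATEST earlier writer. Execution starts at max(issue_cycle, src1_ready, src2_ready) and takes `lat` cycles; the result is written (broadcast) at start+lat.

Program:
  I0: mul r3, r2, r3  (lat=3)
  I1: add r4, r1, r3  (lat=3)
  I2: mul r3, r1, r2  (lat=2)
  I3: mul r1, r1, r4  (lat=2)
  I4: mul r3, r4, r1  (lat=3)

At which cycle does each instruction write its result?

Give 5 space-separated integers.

Answer: 4 7 5 9 12

Derivation:
I0 mul r3: issue@1 deps=(None,None) exec_start@1 write@4
I1 add r4: issue@2 deps=(None,0) exec_start@4 write@7
I2 mul r3: issue@3 deps=(None,None) exec_start@3 write@5
I3 mul r1: issue@4 deps=(None,1) exec_start@7 write@9
I4 mul r3: issue@5 deps=(1,3) exec_start@9 write@12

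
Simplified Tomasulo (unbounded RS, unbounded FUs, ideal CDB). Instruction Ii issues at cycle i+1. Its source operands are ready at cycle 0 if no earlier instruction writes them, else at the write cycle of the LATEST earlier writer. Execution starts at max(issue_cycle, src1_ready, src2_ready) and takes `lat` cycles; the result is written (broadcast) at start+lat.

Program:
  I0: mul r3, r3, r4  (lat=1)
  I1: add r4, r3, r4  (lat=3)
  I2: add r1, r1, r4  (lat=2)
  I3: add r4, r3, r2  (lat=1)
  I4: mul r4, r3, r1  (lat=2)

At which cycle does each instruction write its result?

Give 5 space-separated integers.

I0 mul r3: issue@1 deps=(None,None) exec_start@1 write@2
I1 add r4: issue@2 deps=(0,None) exec_start@2 write@5
I2 add r1: issue@3 deps=(None,1) exec_start@5 write@7
I3 add r4: issue@4 deps=(0,None) exec_start@4 write@5
I4 mul r4: issue@5 deps=(0,2) exec_start@7 write@9

Answer: 2 5 7 5 9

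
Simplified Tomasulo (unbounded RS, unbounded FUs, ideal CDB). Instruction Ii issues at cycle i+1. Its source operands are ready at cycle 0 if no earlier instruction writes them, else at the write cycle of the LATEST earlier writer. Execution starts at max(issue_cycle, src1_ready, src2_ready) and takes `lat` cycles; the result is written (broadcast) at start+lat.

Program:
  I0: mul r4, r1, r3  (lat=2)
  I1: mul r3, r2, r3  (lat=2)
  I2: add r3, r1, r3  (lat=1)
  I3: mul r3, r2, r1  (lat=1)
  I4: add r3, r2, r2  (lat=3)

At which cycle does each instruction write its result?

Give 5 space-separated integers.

Answer: 3 4 5 5 8

Derivation:
I0 mul r4: issue@1 deps=(None,None) exec_start@1 write@3
I1 mul r3: issue@2 deps=(None,None) exec_start@2 write@4
I2 add r3: issue@3 deps=(None,1) exec_start@4 write@5
I3 mul r3: issue@4 deps=(None,None) exec_start@4 write@5
I4 add r3: issue@5 deps=(None,None) exec_start@5 write@8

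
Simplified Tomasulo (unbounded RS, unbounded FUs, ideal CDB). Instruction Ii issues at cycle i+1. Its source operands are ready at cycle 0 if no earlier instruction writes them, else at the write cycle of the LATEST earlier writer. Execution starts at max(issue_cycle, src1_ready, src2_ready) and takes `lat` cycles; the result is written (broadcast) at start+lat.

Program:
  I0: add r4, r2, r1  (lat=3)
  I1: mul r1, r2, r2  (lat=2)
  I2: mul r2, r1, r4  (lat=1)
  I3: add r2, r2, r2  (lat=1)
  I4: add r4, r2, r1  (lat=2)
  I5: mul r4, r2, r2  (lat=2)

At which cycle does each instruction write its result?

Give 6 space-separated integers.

I0 add r4: issue@1 deps=(None,None) exec_start@1 write@4
I1 mul r1: issue@2 deps=(None,None) exec_start@2 write@4
I2 mul r2: issue@3 deps=(1,0) exec_start@4 write@5
I3 add r2: issue@4 deps=(2,2) exec_start@5 write@6
I4 add r4: issue@5 deps=(3,1) exec_start@6 write@8
I5 mul r4: issue@6 deps=(3,3) exec_start@6 write@8

Answer: 4 4 5 6 8 8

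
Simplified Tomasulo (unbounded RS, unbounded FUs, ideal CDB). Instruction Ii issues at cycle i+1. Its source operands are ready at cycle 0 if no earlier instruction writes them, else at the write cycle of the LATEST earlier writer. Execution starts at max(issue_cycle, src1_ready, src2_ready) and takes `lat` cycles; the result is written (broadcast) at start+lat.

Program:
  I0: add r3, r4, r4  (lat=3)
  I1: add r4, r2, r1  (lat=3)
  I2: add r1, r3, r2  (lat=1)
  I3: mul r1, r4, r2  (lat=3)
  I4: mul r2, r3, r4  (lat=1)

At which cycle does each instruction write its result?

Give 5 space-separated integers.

Answer: 4 5 5 8 6

Derivation:
I0 add r3: issue@1 deps=(None,None) exec_start@1 write@4
I1 add r4: issue@2 deps=(None,None) exec_start@2 write@5
I2 add r1: issue@3 deps=(0,None) exec_start@4 write@5
I3 mul r1: issue@4 deps=(1,None) exec_start@5 write@8
I4 mul r2: issue@5 deps=(0,1) exec_start@5 write@6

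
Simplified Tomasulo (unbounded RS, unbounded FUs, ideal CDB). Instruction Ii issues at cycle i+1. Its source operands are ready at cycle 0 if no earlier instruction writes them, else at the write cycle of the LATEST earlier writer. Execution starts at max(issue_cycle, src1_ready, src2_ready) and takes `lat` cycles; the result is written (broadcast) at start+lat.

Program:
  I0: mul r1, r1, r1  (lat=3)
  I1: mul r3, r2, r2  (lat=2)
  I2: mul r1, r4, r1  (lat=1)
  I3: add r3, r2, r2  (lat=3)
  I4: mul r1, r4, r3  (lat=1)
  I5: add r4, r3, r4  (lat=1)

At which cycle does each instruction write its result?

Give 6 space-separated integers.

I0 mul r1: issue@1 deps=(None,None) exec_start@1 write@4
I1 mul r3: issue@2 deps=(None,None) exec_start@2 write@4
I2 mul r1: issue@3 deps=(None,0) exec_start@4 write@5
I3 add r3: issue@4 deps=(None,None) exec_start@4 write@7
I4 mul r1: issue@5 deps=(None,3) exec_start@7 write@8
I5 add r4: issue@6 deps=(3,None) exec_start@7 write@8

Answer: 4 4 5 7 8 8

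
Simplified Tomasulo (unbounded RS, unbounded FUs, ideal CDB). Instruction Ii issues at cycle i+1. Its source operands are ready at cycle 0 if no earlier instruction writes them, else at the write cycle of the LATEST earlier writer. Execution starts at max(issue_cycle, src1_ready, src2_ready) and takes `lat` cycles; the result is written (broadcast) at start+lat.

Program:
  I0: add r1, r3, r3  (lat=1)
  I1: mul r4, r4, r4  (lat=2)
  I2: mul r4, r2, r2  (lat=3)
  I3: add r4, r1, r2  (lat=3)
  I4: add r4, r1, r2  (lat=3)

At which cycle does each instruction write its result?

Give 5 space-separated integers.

I0 add r1: issue@1 deps=(None,None) exec_start@1 write@2
I1 mul r4: issue@2 deps=(None,None) exec_start@2 write@4
I2 mul r4: issue@3 deps=(None,None) exec_start@3 write@6
I3 add r4: issue@4 deps=(0,None) exec_start@4 write@7
I4 add r4: issue@5 deps=(0,None) exec_start@5 write@8

Answer: 2 4 6 7 8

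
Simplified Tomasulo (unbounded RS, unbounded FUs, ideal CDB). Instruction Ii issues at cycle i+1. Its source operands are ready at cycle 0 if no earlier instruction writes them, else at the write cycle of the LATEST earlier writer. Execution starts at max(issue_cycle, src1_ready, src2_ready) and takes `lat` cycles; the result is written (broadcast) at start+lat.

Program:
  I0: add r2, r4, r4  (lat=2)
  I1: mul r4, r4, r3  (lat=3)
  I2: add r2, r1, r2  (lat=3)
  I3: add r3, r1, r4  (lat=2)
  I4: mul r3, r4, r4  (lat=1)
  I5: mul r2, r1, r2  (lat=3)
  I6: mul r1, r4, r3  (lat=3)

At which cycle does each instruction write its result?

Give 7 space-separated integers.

I0 add r2: issue@1 deps=(None,None) exec_start@1 write@3
I1 mul r4: issue@2 deps=(None,None) exec_start@2 write@5
I2 add r2: issue@3 deps=(None,0) exec_start@3 write@6
I3 add r3: issue@4 deps=(None,1) exec_start@5 write@7
I4 mul r3: issue@5 deps=(1,1) exec_start@5 write@6
I5 mul r2: issue@6 deps=(None,2) exec_start@6 write@9
I6 mul r1: issue@7 deps=(1,4) exec_start@7 write@10

Answer: 3 5 6 7 6 9 10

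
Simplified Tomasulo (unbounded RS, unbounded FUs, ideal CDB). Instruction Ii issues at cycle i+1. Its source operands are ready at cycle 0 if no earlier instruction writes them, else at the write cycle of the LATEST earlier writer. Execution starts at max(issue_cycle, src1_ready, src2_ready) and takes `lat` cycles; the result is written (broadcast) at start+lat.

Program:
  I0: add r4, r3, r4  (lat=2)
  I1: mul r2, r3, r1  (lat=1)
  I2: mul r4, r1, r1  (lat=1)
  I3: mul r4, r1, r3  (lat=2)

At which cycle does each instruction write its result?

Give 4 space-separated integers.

Answer: 3 3 4 6

Derivation:
I0 add r4: issue@1 deps=(None,None) exec_start@1 write@3
I1 mul r2: issue@2 deps=(None,None) exec_start@2 write@3
I2 mul r4: issue@3 deps=(None,None) exec_start@3 write@4
I3 mul r4: issue@4 deps=(None,None) exec_start@4 write@6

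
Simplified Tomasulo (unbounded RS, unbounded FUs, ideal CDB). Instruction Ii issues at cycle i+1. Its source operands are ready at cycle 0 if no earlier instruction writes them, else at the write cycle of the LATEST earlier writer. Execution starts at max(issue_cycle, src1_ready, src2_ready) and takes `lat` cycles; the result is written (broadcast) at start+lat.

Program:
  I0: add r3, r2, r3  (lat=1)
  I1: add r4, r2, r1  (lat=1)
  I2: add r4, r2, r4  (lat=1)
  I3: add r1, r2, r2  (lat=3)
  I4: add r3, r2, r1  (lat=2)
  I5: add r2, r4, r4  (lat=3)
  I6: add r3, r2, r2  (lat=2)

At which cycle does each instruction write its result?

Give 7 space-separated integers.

Answer: 2 3 4 7 9 9 11

Derivation:
I0 add r3: issue@1 deps=(None,None) exec_start@1 write@2
I1 add r4: issue@2 deps=(None,None) exec_start@2 write@3
I2 add r4: issue@3 deps=(None,1) exec_start@3 write@4
I3 add r1: issue@4 deps=(None,None) exec_start@4 write@7
I4 add r3: issue@5 deps=(None,3) exec_start@7 write@9
I5 add r2: issue@6 deps=(2,2) exec_start@6 write@9
I6 add r3: issue@7 deps=(5,5) exec_start@9 write@11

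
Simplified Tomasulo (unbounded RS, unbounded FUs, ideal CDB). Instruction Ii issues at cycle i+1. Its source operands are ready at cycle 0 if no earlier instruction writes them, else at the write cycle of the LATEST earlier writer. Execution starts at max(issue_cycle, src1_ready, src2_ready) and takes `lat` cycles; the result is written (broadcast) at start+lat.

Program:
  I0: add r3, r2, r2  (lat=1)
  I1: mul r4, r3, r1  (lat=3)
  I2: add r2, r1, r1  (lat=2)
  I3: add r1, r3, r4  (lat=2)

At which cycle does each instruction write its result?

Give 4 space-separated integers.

I0 add r3: issue@1 deps=(None,None) exec_start@1 write@2
I1 mul r4: issue@2 deps=(0,None) exec_start@2 write@5
I2 add r2: issue@3 deps=(None,None) exec_start@3 write@5
I3 add r1: issue@4 deps=(0,1) exec_start@5 write@7

Answer: 2 5 5 7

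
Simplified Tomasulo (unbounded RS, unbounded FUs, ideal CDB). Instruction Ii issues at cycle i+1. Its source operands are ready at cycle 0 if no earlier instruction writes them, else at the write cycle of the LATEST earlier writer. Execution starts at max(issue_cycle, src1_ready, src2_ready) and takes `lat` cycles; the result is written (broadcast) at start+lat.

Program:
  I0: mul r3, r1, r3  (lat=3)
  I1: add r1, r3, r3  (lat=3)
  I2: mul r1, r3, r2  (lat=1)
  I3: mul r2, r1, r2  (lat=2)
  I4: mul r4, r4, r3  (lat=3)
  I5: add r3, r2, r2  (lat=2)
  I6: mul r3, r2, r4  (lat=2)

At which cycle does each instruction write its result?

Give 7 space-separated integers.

Answer: 4 7 5 7 8 9 10

Derivation:
I0 mul r3: issue@1 deps=(None,None) exec_start@1 write@4
I1 add r1: issue@2 deps=(0,0) exec_start@4 write@7
I2 mul r1: issue@3 deps=(0,None) exec_start@4 write@5
I3 mul r2: issue@4 deps=(2,None) exec_start@5 write@7
I4 mul r4: issue@5 deps=(None,0) exec_start@5 write@8
I5 add r3: issue@6 deps=(3,3) exec_start@7 write@9
I6 mul r3: issue@7 deps=(3,4) exec_start@8 write@10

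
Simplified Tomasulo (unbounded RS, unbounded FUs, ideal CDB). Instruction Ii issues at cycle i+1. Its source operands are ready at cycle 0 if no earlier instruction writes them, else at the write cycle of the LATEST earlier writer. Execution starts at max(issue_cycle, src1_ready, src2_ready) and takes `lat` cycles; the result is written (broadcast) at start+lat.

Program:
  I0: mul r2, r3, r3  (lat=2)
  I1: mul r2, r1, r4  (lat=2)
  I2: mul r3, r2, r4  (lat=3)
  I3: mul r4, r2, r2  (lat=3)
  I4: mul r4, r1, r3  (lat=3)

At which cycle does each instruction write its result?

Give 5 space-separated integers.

Answer: 3 4 7 7 10

Derivation:
I0 mul r2: issue@1 deps=(None,None) exec_start@1 write@3
I1 mul r2: issue@2 deps=(None,None) exec_start@2 write@4
I2 mul r3: issue@3 deps=(1,None) exec_start@4 write@7
I3 mul r4: issue@4 deps=(1,1) exec_start@4 write@7
I4 mul r4: issue@5 deps=(None,2) exec_start@7 write@10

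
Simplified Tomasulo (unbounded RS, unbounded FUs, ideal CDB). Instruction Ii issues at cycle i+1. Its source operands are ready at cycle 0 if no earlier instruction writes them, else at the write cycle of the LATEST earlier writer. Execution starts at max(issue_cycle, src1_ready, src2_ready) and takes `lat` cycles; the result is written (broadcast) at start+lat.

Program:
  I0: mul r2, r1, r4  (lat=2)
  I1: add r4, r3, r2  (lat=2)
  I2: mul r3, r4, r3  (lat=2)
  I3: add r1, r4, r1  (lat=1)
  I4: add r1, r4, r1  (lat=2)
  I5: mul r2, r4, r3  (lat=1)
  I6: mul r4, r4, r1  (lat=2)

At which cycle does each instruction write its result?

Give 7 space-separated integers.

I0 mul r2: issue@1 deps=(None,None) exec_start@1 write@3
I1 add r4: issue@2 deps=(None,0) exec_start@3 write@5
I2 mul r3: issue@3 deps=(1,None) exec_start@5 write@7
I3 add r1: issue@4 deps=(1,None) exec_start@5 write@6
I4 add r1: issue@5 deps=(1,3) exec_start@6 write@8
I5 mul r2: issue@6 deps=(1,2) exec_start@7 write@8
I6 mul r4: issue@7 deps=(1,4) exec_start@8 write@10

Answer: 3 5 7 6 8 8 10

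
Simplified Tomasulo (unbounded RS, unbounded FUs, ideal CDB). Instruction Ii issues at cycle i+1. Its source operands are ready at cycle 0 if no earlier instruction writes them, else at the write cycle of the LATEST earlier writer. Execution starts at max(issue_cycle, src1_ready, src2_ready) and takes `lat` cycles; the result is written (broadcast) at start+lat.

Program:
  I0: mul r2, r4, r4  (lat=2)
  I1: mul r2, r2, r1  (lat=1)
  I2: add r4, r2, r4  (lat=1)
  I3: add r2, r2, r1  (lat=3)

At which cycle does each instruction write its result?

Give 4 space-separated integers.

Answer: 3 4 5 7

Derivation:
I0 mul r2: issue@1 deps=(None,None) exec_start@1 write@3
I1 mul r2: issue@2 deps=(0,None) exec_start@3 write@4
I2 add r4: issue@3 deps=(1,None) exec_start@4 write@5
I3 add r2: issue@4 deps=(1,None) exec_start@4 write@7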